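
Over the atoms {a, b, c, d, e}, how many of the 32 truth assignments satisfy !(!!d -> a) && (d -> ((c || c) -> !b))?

6

Initial set: {(!(!!d -> a) && (d -> ((c || c) -> !b)))}.
(!(!!d -> a) && (d -> ((c || c) -> !b))): α-rule — add !(!!d -> a), (d -> ((c || c) -> !b)).
!(!!d -> a): α-rule — add !!d, !a.
!!d: drop double negation, giving d.
(d -> ((c || c) -> !b)): β-rule — branch into !d  //  ((c || c) -> !b).
  branch 1 (add !d):
    × closes — contains both d and !d.
  branch 2 (add ((c || c) -> !b)):
    ((c || c) -> !b): β-rule — branch into !(c || c)  //  !b.
      branch 2.1 (add !(c || c)):
        !(c || c): α-rule — add !c, !c.
        ○ open, literals {a=false, c=false, d=true}.
      branch 2.2 (add !b):
        ○ open, literals {a=false, b=false, d=true}.
1 branch closed, 2 open.
Each open branch fixes some atoms; the unmentioned ones are free. Counting distinct full assignments: branch {a=false, c=false, d=true} (b, e) contributes 4 new; branch {a=false, b=false, d=true} (c, e) contributes 2 new. Total: 6.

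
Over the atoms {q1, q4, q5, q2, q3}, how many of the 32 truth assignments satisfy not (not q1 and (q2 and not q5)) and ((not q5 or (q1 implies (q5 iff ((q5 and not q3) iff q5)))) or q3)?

Initial set: {(not (not q1 and (q2 and not q5)) and ((not q5 or (q1 implies (q5 iff ((q5 and not q3) iff q5)))) or q3))}.
(not (not q1 and (q2 and not q5)) and ((not q5 or (q1 implies (q5 iff ((q5 and not q3) iff q5)))) or q3)): α-rule — add not (not q1 and (q2 and not q5)), ((not q5 or (q1 implies (q5 iff ((q5 and not q3) iff q5)))) or q3).
not (not q1 and (q2 and not q5)): β-rule — branch into not not q1  //  not (q2 and not q5).
  branch 1 (add not not q1):
    ((not q5 or (q1 implies (q5 iff ((q5 and not q3) iff q5)))) or q3): β-rule — branch into (not q5 or (q1 implies (q5 iff ((q5 and not q3) iff q5))))  //  q3.
      branch 1.1 (add (not q5 or (q1 implies (q5 iff ((q5 and not q3) iff q5))))):
        (not q5 or (q1 implies (q5 iff ((q5 and not q3) iff q5)))): β-rule — branch into not q5  //  (q1 implies (q5 iff ((q5 and not q3) iff q5))).
          branch 1.1.1 (add not q5):
            ○ open, literals {q1=T, q5=F}.
          branch 1.1.2 (add (q1 implies (q5 iff ((q5 and not q3) iff q5)))):
            (q1 implies (q5 iff ((q5 and not q3) iff q5))): β-rule — branch into not q1  //  (q5 iff ((q5 and not q3) iff q5)).
              branch 1.1.2.1 (add not q1):
                × closes — contains both q1 and not q1.
              branch 1.1.2.2 (add (q5 iff ((q5 and not q3) iff q5))):
                (q5 iff ((q5 and not q3) iff q5)): β-rule — branch into q5, ((q5 and not q3) iff q5)  //  not q5, not ((q5 and not q3) iff q5).
                  branch 1.1.2.2.1 (add q5, ((q5 and not q3) iff q5)):
                    ((q5 and not q3) iff q5): β-rule — branch into (q5 and not q3), q5  //  not (q5 and not q3), not q5.
                      branch 1.1.2.2.1.1 (add (q5 and not q3), q5):
                        (q5 and not q3): α-rule — add q5, not q3.
                        ○ open, literals {q1=T, q3=F, q5=T}.
                      branch 1.1.2.2.1.2 (add not (q5 and not q3), not q5):
                        × closes — contains both q5 and not q5.
                  branch 1.1.2.2.2 (add not q5, not ((q5 and not q3) iff q5)):
                    not ((q5 and not q3) iff q5): β-rule — branch into (q5 and not q3), not q5  //  not (q5 and not q3), q5.
                      branch 1.1.2.2.2.1 (add (q5 and not q3), not q5):
                        (q5 and not q3): α-rule — add q5, not q3.
                        × closes — contains both q5 and not q5.
                      branch 1.1.2.2.2.2 (add not (q5 and not q3), q5):
                        × closes — contains both q5 and not q5.
      branch 1.2 (add q3):
        ○ open, literals {q1=T, q3=T}.
  branch 2 (add not (q2 and not q5)):
    ((not q5 or (q1 implies (q5 iff ((q5 and not q3) iff q5)))) or q3): β-rule — branch into (not q5 or (q1 implies (q5 iff ((q5 and not q3) iff q5))))  //  q3.
      branch 2.1 (add (not q5 or (q1 implies (q5 iff ((q5 and not q3) iff q5))))):
        not (q2 and not q5): β-rule — branch into not q2  //  not not q5.
          branch 2.1.1 (add not q2):
            (not q5 or (q1 implies (q5 iff ((q5 and not q3) iff q5)))): β-rule — branch into not q5  //  (q1 implies (q5 iff ((q5 and not q3) iff q5))).
              branch 2.1.1.1 (add not q5):
                ○ open, literals {q2=F, q5=F}.
              branch 2.1.1.2 (add (q1 implies (q5 iff ((q5 and not q3) iff q5)))):
                (q1 implies (q5 iff ((q5 and not q3) iff q5))): β-rule — branch into not q1  //  (q5 iff ((q5 and not q3) iff q5)).
                  branch 2.1.1.2.1 (add not q1):
                    ○ open, literals {q1=F, q2=F}.
                  branch 2.1.1.2.2 (add (q5 iff ((q5 and not q3) iff q5))):
                    (q5 iff ((q5 and not q3) iff q5)): β-rule — branch into q5, ((q5 and not q3) iff q5)  //  not q5, not ((q5 and not q3) iff q5).
                      branch 2.1.1.2.2.1 (add q5, ((q5 and not q3) iff q5)):
                        ((q5 and not q3) iff q5): β-rule — branch into (q5 and not q3), q5  //  not (q5 and not q3), not q5.
                          branch 2.1.1.2.2.1.1 (add (q5 and not q3), q5):
                            (q5 and not q3): α-rule — add q5, not q3.
                            ○ open, literals {q2=F, q3=F, q5=T}.
                          branch 2.1.1.2.2.1.2 (add not (q5 and not q3), not q5):
                            × closes — contains both q5 and not q5.
                      branch 2.1.1.2.2.2 (add not q5, not ((q5 and not q3) iff q5)):
                        not ((q5 and not q3) iff q5): β-rule — branch into (q5 and not q3), not q5  //  not (q5 and not q3), q5.
                          branch 2.1.1.2.2.2.1 (add (q5 and not q3), not q5):
                            (q5 and not q3): α-rule — add q5, not q3.
                            × closes — contains both q5 and not q5.
                          branch 2.1.1.2.2.2.2 (add not (q5 and not q3), q5):
                            × closes — contains both q5 and not q5.
          branch 2.1.2 (add not not q5):
            (not q5 or (q1 implies (q5 iff ((q5 and not q3) iff q5)))): β-rule — branch into not q5  //  (q1 implies (q5 iff ((q5 and not q3) iff q5))).
              branch 2.1.2.1 (add not q5):
                × closes — contains both q5 and not q5.
              branch 2.1.2.2 (add (q1 implies (q5 iff ((q5 and not q3) iff q5)))):
                (q1 implies (q5 iff ((q5 and not q3) iff q5))): β-rule — branch into not q1  //  (q5 iff ((q5 and not q3) iff q5)).
                  branch 2.1.2.2.1 (add not q1):
                    ○ open, literals {q1=F, q5=T}.
                  branch 2.1.2.2.2 (add (q5 iff ((q5 and not q3) iff q5))):
                    (q5 iff ((q5 and not q3) iff q5)): β-rule — branch into q5, ((q5 and not q3) iff q5)  //  not q5, not ((q5 and not q3) iff q5).
                      branch 2.1.2.2.2.1 (add q5, ((q5 and not q3) iff q5)):
                        ((q5 and not q3) iff q5): β-rule — branch into (q5 and not q3), q5  //  not (q5 and not q3), not q5.
                          branch 2.1.2.2.2.1.1 (add (q5 and not q3), q5):
                            (q5 and not q3): α-rule — add q5, not q3.
                            ○ open, literals {q3=F, q5=T}.
                          branch 2.1.2.2.2.1.2 (add not (q5 and not q3), not q5):
                            × closes — contains both q5 and not q5.
                      branch 2.1.2.2.2.2 (add not q5, not ((q5 and not q3) iff q5)):
                        × closes — contains both q5 and not q5.
      branch 2.2 (add q3):
        not (q2 and not q5): β-rule — branch into not q2  //  not not q5.
          branch 2.2.1 (add not q2):
            ○ open, literals {q2=F, q3=T}.
          branch 2.2.2 (add not not q5):
            ○ open, literals {q3=T, q5=T}.
10 branches closed, 10 open.
Each open branch fixes some atoms; the unmentioned ones are free. Counting distinct full assignments: branch {q1=T, q5=F} (q4, q2, q3) contributes 8 new; branch {q1=T, q3=F, q5=T} (q4, q2) contributes 4 new; branch {q1=T, q3=T} (q4, q5, q2) contributes 4 new; branch {q2=F, q5=F} (q1, q4, q3) contributes 4 new; branch {q1=F, q2=F} (q4, q5, q3) contributes 4 new; branch {q2=F, q3=F, q5=T} (q1, q4) contributes 0 new; branch {q1=F, q5=T} (q4, q2, q3) contributes 4 new; branch {q3=F, q5=T} (q1, q4, q2) contributes 0 new; branch {q2=F, q3=T} (q1, q4, q5) contributes 0 new; branch {q3=T, q5=T} (q1, q4, q2) contributes 0 new. Total: 28.

28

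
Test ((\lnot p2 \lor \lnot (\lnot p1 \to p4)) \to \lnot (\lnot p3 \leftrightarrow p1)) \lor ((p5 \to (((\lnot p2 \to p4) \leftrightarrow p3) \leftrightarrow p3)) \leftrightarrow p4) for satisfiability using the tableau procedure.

Satisfiable

Initial set: {(((\lnot p2 \lor \lnot (\lnot p1 \to p4)) \to \lnot (\lnot p3 \leftrightarrow p1)) \lor ((p5 \to (((\lnot p2 \to p4) \leftrightarrow p3) \leftrightarrow p3)) \leftrightarrow p4))}.
(((\lnot p2 \lor \lnot (\lnot p1 \to p4)) \to \lnot (\lnot p3 \leftrightarrow p1)) \lor ((p5 \to (((\lnot p2 \to p4) \leftrightarrow p3) \leftrightarrow p3)) \leftrightarrow p4)): β-rule — branch into ((\lnot p2 \lor \lnot (\lnot p1 \to p4)) \to \lnot (\lnot p3 \leftrightarrow p1))  //  ((p5 \to (((\lnot p2 \to p4) \leftrightarrow p3) \leftrightarrow p3)) \leftrightarrow p4).
  branch 1 (add ((\lnot p2 \lor \lnot (\lnot p1 \to p4)) \to \lnot (\lnot p3 \leftrightarrow p1))):
    ((\lnot p2 \lor \lnot (\lnot p1 \to p4)) \to \lnot (\lnot p3 \leftrightarrow p1)): β-rule — branch into \lnot (\lnot p2 \lor \lnot (\lnot p1 \to p4))  //  \lnot (\lnot p3 \leftrightarrow p1).
      branch 1.1 (add \lnot (\lnot p2 \lor \lnot (\lnot p1 \to p4))):
        \lnot (\lnot p2 \lor \lnot (\lnot p1 \to p4)): α-rule — add \lnot \lnot p2, \lnot \lnot (\lnot p1 \to p4).
        \lnot \lnot (\lnot p1 \to p4): β-rule — branch into \lnot \lnot p1  //  p4.
          branch 1.1.1 (add \lnot \lnot p1):
            ○ open, literals {p1=true, p2=true}.
          branch 1.1.2 (add p4):
            ○ open, literals {p2=true, p4=true}.
      branch 1.2 (add \lnot (\lnot p3 \leftrightarrow p1)):
        \lnot (\lnot p3 \leftrightarrow p1): β-rule — branch into \lnot p3, \lnot p1  //  \lnot \lnot p3, p1.
          branch 1.2.1 (add \lnot p3, \lnot p1):
            ○ open, literals {p1=false, p3=false}.
          branch 1.2.2 (add \lnot \lnot p3, p1):
            ○ open, literals {p1=true, p3=true}.
  branch 2 (add ((p5 \to (((\lnot p2 \to p4) \leftrightarrow p3) \leftrightarrow p3)) \leftrightarrow p4)):
    ((p5 \to (((\lnot p2 \to p4) \leftrightarrow p3) \leftrightarrow p3)) \leftrightarrow p4): β-rule — branch into (p5 \to (((\lnot p2 \to p4) \leftrightarrow p3) \leftrightarrow p3)), p4  //  \lnot (p5 \to (((\lnot p2 \to p4) \leftrightarrow p3) \leftrightarrow p3)), \lnot p4.
      branch 2.1 (add (p5 \to (((\lnot p2 \to p4) \leftrightarrow p3) \leftrightarrow p3)), p4):
        (p5 \to (((\lnot p2 \to p4) \leftrightarrow p3) \leftrightarrow p3)): β-rule — branch into \lnot p5  //  (((\lnot p2 \to p4) \leftrightarrow p3) \leftrightarrow p3).
          branch 2.1.1 (add \lnot p5):
            ○ open, literals {p4=true, p5=false}.
          branch 2.1.2 (add (((\lnot p2 \to p4) \leftrightarrow p3) \leftrightarrow p3)):
            (((\lnot p2 \to p4) \leftrightarrow p3) \leftrightarrow p3): β-rule — branch into ((\lnot p2 \to p4) \leftrightarrow p3), p3  //  \lnot ((\lnot p2 \to p4) \leftrightarrow p3), \lnot p3.
              branch 2.1.2.1 (add ((\lnot p2 \to p4) \leftrightarrow p3), p3):
                ((\lnot p2 \to p4) \leftrightarrow p3): β-rule — branch into (\lnot p2 \to p4), p3  //  \lnot (\lnot p2 \to p4), \lnot p3.
                  branch 2.1.2.1.1 (add (\lnot p2 \to p4), p3):
                    (\lnot p2 \to p4): β-rule — branch into \lnot \lnot p2  //  p4.
                      branch 2.1.2.1.1.1 (add \lnot \lnot p2):
                        ○ open, literals {p2=true, p3=true, p4=true}.
                      branch 2.1.2.1.1.2 (add p4):
                        ○ open, literals {p3=true, p4=true}.
                  branch 2.1.2.1.2 (add \lnot (\lnot p2 \to p4), \lnot p3):
                    × closes — contains both p3 and \lnot p3.
              branch 2.1.2.2 (add \lnot ((\lnot p2 \to p4) \leftrightarrow p3), \lnot p3):
                \lnot ((\lnot p2 \to p4) \leftrightarrow p3): β-rule — branch into (\lnot p2 \to p4), \lnot p3  //  \lnot (\lnot p2 \to p4), p3.
                  branch 2.1.2.2.1 (add (\lnot p2 \to p4), \lnot p3):
                    (\lnot p2 \to p4): β-rule — branch into \lnot \lnot p2  //  p4.
                      branch 2.1.2.2.1.1 (add \lnot \lnot p2):
                        ○ open, literals {p2=true, p3=false, p4=true}.
                      branch 2.1.2.2.1.2 (add p4):
                        ○ open, literals {p3=false, p4=true}.
                  branch 2.1.2.2.2 (add \lnot (\lnot p2 \to p4), p3):
                    × closes — contains both p3 and \lnot p3.
      branch 2.2 (add \lnot (p5 \to (((\lnot p2 \to p4) \leftrightarrow p3) \leftrightarrow p3)), \lnot p4):
        \lnot (p5 \to (((\lnot p2 \to p4) \leftrightarrow p3) \leftrightarrow p3)): α-rule — add p5, \lnot (((\lnot p2 \to p4) \leftrightarrow p3) \leftrightarrow p3).
        \lnot (((\lnot p2 \to p4) \leftrightarrow p3) \leftrightarrow p3): β-rule — branch into ((\lnot p2 \to p4) \leftrightarrow p3), \lnot p3  //  \lnot ((\lnot p2 \to p4) \leftrightarrow p3), p3.
          branch 2.2.1 (add ((\lnot p2 \to p4) \leftrightarrow p3), \lnot p3):
            ((\lnot p2 \to p4) \leftrightarrow p3): β-rule — branch into (\lnot p2 \to p4), p3  //  \lnot (\lnot p2 \to p4), \lnot p3.
              branch 2.2.1.1 (add (\lnot p2 \to p4), p3):
                × closes — contains both p3 and \lnot p3.
              branch 2.2.1.2 (add \lnot (\lnot p2 \to p4), \lnot p3):
                \lnot (\lnot p2 \to p4): α-rule — add \lnot p2, \lnot p4.
                ○ open, literals {p2=false, p3=false, p4=false, p5=true}.
          branch 2.2.2 (add \lnot ((\lnot p2 \to p4) \leftrightarrow p3), p3):
            \lnot ((\lnot p2 \to p4) \leftrightarrow p3): β-rule — branch into (\lnot p2 \to p4), \lnot p3  //  \lnot (\lnot p2 \to p4), p3.
              branch 2.2.2.1 (add (\lnot p2 \to p4), \lnot p3):
                × closes — contains both p3 and \lnot p3.
              branch 2.2.2.2 (add \lnot (\lnot p2 \to p4), p3):
                \lnot (\lnot p2 \to p4): α-rule — add \lnot p2, \lnot p4.
                ○ open, literals {p2=false, p3=true, p4=false, p5=true}.
4 branches closed, 11 open.
An open branch gives a satisfying assignment: p1=true, p2=true.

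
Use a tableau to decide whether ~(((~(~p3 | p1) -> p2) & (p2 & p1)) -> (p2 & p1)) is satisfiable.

Unsatisfiable

Initial set: {~(((~(~p3 | p1) -> p2) & (p2 & p1)) -> (p2 & p1))}.
~(((~(~p3 | p1) -> p2) & (p2 & p1)) -> (p2 & p1)): α-rule — add ((~(~p3 | p1) -> p2) & (p2 & p1)), ~(p2 & p1).
((~(~p3 | p1) -> p2) & (p2 & p1)): α-rule — add (~(~p3 | p1) -> p2), (p2 & p1).
(p2 & p1): α-rule — add p2, p1.
~(p2 & p1): β-rule — branch into ~p2  //  ~p1.
  branch 1 (add ~p2):
    × closes — contains both p2 and ~p2.
  branch 2 (add ~p1):
    × closes — contains both p1 and ~p1.
All 2 branches close.
Every branch closed; the formula is unsatisfiable.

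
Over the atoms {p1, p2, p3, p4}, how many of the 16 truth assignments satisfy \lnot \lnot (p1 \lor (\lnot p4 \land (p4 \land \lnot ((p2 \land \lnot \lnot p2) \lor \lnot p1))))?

8

Initial set: {\lnot \lnot (p1 \lor (\lnot p4 \land (p4 \land \lnot ((p2 \land \lnot \lnot p2) \lor \lnot p1))))}.
\lnot \lnot (p1 \lor (\lnot p4 \land (p4 \land \lnot ((p2 \land \lnot \lnot p2) \lor \lnot p1)))): drop double negation, giving (p1 \lor (\lnot p4 \land (p4 \land \lnot ((p2 \land \lnot \lnot p2) \lor \lnot p1)))).
(p1 \lor (\lnot p4 \land (p4 \land \lnot ((p2 \land \lnot \lnot p2) \lor \lnot p1)))): β-rule — branch into p1  //  (\lnot p4 \land (p4 \land \lnot ((p2 \land \lnot \lnot p2) \lor \lnot p1))).
  branch 1 (add p1):
    ○ open, literals {p1=1}.
  branch 2 (add (\lnot p4 \land (p4 \land \lnot ((p2 \land \lnot \lnot p2) \lor \lnot p1)))):
    (\lnot p4 \land (p4 \land \lnot ((p2 \land \lnot \lnot p2) \lor \lnot p1))): α-rule — add \lnot p4, (p4 \land \lnot ((p2 \land \lnot \lnot p2) \lor \lnot p1)).
    (p4 \land \lnot ((p2 \land \lnot \lnot p2) \lor \lnot p1)): α-rule — add p4, \lnot ((p2 \land \lnot \lnot p2) \lor \lnot p1).
    × closes — contains both p4 and \lnot p4.
1 branch closed, 1 open.
Each open branch fixes some atoms; the unmentioned ones are free. Counting distinct full assignments: branch {p1=1} (p2, p3, p4) contributes 8 new. Total: 8.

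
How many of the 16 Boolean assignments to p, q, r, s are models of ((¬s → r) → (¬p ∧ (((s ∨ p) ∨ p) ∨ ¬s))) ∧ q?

5

Initial set: {(((¬s → r) → (¬p ∧ (((s ∨ p) ∨ p) ∨ ¬s))) ∧ q)}.
(((¬s → r) → (¬p ∧ (((s ∨ p) ∨ p) ∨ ¬s))) ∧ q): α-rule — add ((¬s → r) → (¬p ∧ (((s ∨ p) ∨ p) ∨ ¬s))), q.
((¬s → r) → (¬p ∧ (((s ∨ p) ∨ p) ∨ ¬s))): β-rule — branch into ¬(¬s → r)  //  (¬p ∧ (((s ∨ p) ∨ p) ∨ ¬s)).
  branch 1 (add ¬(¬s → r)):
    ¬(¬s → r): α-rule — add ¬s, ¬r.
    ○ open, literals {q=T, r=F, s=F}.
  branch 2 (add (¬p ∧ (((s ∨ p) ∨ p) ∨ ¬s))):
    (¬p ∧ (((s ∨ p) ∨ p) ∨ ¬s)): α-rule — add ¬p, (((s ∨ p) ∨ p) ∨ ¬s).
    (((s ∨ p) ∨ p) ∨ ¬s): β-rule — branch into ((s ∨ p) ∨ p)  //  ¬s.
      branch 2.1 (add ((s ∨ p) ∨ p)):
        ((s ∨ p) ∨ p): β-rule — branch into (s ∨ p)  //  p.
          branch 2.1.1 (add (s ∨ p)):
            (s ∨ p): β-rule — branch into s  //  p.
              branch 2.1.1.1 (add s):
                ○ open, literals {p=F, q=T, s=T}.
              branch 2.1.1.2 (add p):
                × closes — contains both p and ¬p.
          branch 2.1.2 (add p):
            × closes — contains both p and ¬p.
      branch 2.2 (add ¬s):
        ○ open, literals {p=F, q=T, s=F}.
2 branches closed, 3 open.
Each open branch fixes some atoms; the unmentioned ones are free. Counting distinct full assignments: branch {q=T, r=F, s=F} (p) contributes 2 new; branch {p=F, q=T, s=T} (r) contributes 2 new; branch {p=F, q=T, s=F} (r) contributes 1 new. Total: 5.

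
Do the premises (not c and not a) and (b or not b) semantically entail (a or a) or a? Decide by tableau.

Initial set: {((not c and not a) and (b or not b)); not ((a or a) or a)}.
((not c and not a) and (b or not b)): α-rule — add (not c and not a), (b or not b).
not ((a or a) or a): α-rule — add not (a or a), not a.
(not c and not a): α-rule — add not c, not a.
not (a or a): α-rule — add not a, not a.
(b or not b): β-rule — branch into b  //  not b.
  branch 1 (add b):
    ○ open, literals {a=0, b=1, c=0}.
  branch 2 (add not b):
    ○ open, literals {a=0, b=0, c=0}.
0 branches closed, 2 open.
An open branch gives a countermodel: a=0, b=1, c=0 (unmentioned atoms arbitrary); the premises hold there but the conclusion fails.

No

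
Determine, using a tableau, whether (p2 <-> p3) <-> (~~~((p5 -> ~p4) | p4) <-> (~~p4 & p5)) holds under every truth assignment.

Not valid

Assume the negation and expand:
Initial set: {~((p2 <-> p3) <-> (~~~((p5 -> ~p4) | p4) <-> (~~p4 & p5)))}.
~((p2 <-> p3) <-> (~~~((p5 -> ~p4) | p4) <-> (~~p4 & p5))): β-rule — branch into (p2 <-> p3), ~(~~~((p5 -> ~p4) | p4) <-> (~~p4 & p5))  //  ~(p2 <-> p3), (~~~((p5 -> ~p4) | p4) <-> (~~p4 & p5)).
  branch 1 (add (p2 <-> p3), ~(~~~((p5 -> ~p4) | p4) <-> (~~p4 & p5))):
    (p2 <-> p3): β-rule — branch into p2, p3  //  ~p2, ~p3.
      branch 1.1 (add p2, p3):
        ~(~~~((p5 -> ~p4) | p4) <-> (~~p4 & p5)): β-rule — branch into ~~~((p5 -> ~p4) | p4), ~(~~p4 & p5)  //  ~~~~((p5 -> ~p4) | p4), (~~p4 & p5).
          branch 1.1.1 (add ~~~((p5 -> ~p4) | p4), ~(~~p4 & p5)):
            ~~~((p5 -> ~p4) | p4): drop double negation, giving ~((p5 -> ~p4) | p4).
            ~((p5 -> ~p4) | p4): α-rule — add ~(p5 -> ~p4), ~p4.
            ~(p5 -> ~p4): α-rule — add p5, ~~p4.
            × closes — contains both p4 and ~p4.
          branch 1.1.2 (add ~~~~((p5 -> ~p4) | p4), (~~p4 & p5)):
            ~~~~((p5 -> ~p4) | p4): drop double negation, giving ~~((p5 -> ~p4) | p4).
            (~~p4 & p5): α-rule — add ~~p4, p5.
            ~~p4: drop double negation, giving p4.
            ~~((p5 -> ~p4) | p4): β-rule — branch into (p5 -> ~p4)  //  p4.
              branch 1.1.2.1 (add (p5 -> ~p4)):
                (p5 -> ~p4): β-rule — branch into ~p5  //  ~p4.
                  branch 1.1.2.1.1 (add ~p5):
                    × closes — contains both p5 and ~p5.
                  branch 1.1.2.1.2 (add ~p4):
                    × closes — contains both p4 and ~p4.
              branch 1.1.2.2 (add p4):
                ○ open, literals {p2=true, p3=true, p4=true, p5=true}.
      branch 1.2 (add ~p2, ~p3):
        ~(~~~((p5 -> ~p4) | p4) <-> (~~p4 & p5)): β-rule — branch into ~~~((p5 -> ~p4) | p4), ~(~~p4 & p5)  //  ~~~~((p5 -> ~p4) | p4), (~~p4 & p5).
          branch 1.2.1 (add ~~~((p5 -> ~p4) | p4), ~(~~p4 & p5)):
            ~~~((p5 -> ~p4) | p4): drop double negation, giving ~((p5 -> ~p4) | p4).
            ~((p5 -> ~p4) | p4): α-rule — add ~(p5 -> ~p4), ~p4.
            ~(p5 -> ~p4): α-rule — add p5, ~~p4.
            × closes — contains both p4 and ~p4.
          branch 1.2.2 (add ~~~~((p5 -> ~p4) | p4), (~~p4 & p5)):
            ~~~~((p5 -> ~p4) | p4): drop double negation, giving ~~((p5 -> ~p4) | p4).
            (~~p4 & p5): α-rule — add ~~p4, p5.
            ~~p4: drop double negation, giving p4.
            ~~((p5 -> ~p4) | p4): β-rule — branch into (p5 -> ~p4)  //  p4.
              branch 1.2.2.1 (add (p5 -> ~p4)):
                (p5 -> ~p4): β-rule — branch into ~p5  //  ~p4.
                  branch 1.2.2.1.1 (add ~p5):
                    × closes — contains both p5 and ~p5.
                  branch 1.2.2.1.2 (add ~p4):
                    × closes — contains both p4 and ~p4.
              branch 1.2.2.2 (add p4):
                ○ open, literals {p2=false, p3=false, p4=true, p5=true}.
  branch 2 (add ~(p2 <-> p3), (~~~((p5 -> ~p4) | p4) <-> (~~p4 & p5))):
    ~(p2 <-> p3): β-rule — branch into p2, ~p3  //  ~p2, p3.
      branch 2.1 (add p2, ~p3):
        (~~~((p5 -> ~p4) | p4) <-> (~~p4 & p5)): β-rule — branch into ~~~((p5 -> ~p4) | p4), (~~p4 & p5)  //  ~~~~((p5 -> ~p4) | p4), ~(~~p4 & p5).
          branch 2.1.1 (add ~~~((p5 -> ~p4) | p4), (~~p4 & p5)):
            ~~~((p5 -> ~p4) | p4): drop double negation, giving ~((p5 -> ~p4) | p4).
            (~~p4 & p5): α-rule — add ~~p4, p5.
            ~((p5 -> ~p4) | p4): α-rule — add ~(p5 -> ~p4), ~p4.
            ~~p4: drop double negation, giving p4.
            × closes — contains both p4 and ~p4.
          branch 2.1.2 (add ~~~~((p5 -> ~p4) | p4), ~(~~p4 & p5)):
            ~~~~((p5 -> ~p4) | p4): drop double negation, giving ~~((p5 -> ~p4) | p4).
            ~(~~p4 & p5): β-rule — branch into ~~~p4  //  ~p5.
              branch 2.1.2.1 (add ~~~p4):
                ~~~p4: drop double negation, giving ~p4.
                ~~((p5 -> ~p4) | p4): β-rule — branch into (p5 -> ~p4)  //  p4.
                  branch 2.1.2.1.1 (add (p5 -> ~p4)):
                    (p5 -> ~p4): β-rule — branch into ~p5  //  ~p4.
                      branch 2.1.2.1.1.1 (add ~p5):
                        ○ open, literals {p2=true, p3=false, p4=false, p5=false}.
                      branch 2.1.2.1.1.2 (add ~p4):
                        ○ open, literals {p2=true, p3=false, p4=false}.
                  branch 2.1.2.1.2 (add p4):
                    × closes — contains both p4 and ~p4.
              branch 2.1.2.2 (add ~p5):
                ~~((p5 -> ~p4) | p4): β-rule — branch into (p5 -> ~p4)  //  p4.
                  branch 2.1.2.2.1 (add (p5 -> ~p4)):
                    (p5 -> ~p4): β-rule — branch into ~p5  //  ~p4.
                      branch 2.1.2.2.1.1 (add ~p5):
                        ○ open, literals {p2=true, p3=false, p5=false}.
                      branch 2.1.2.2.1.2 (add ~p4):
                        ○ open, literals {p2=true, p3=false, p4=false, p5=false}.
                  branch 2.1.2.2.2 (add p4):
                    ○ open, literals {p2=true, p3=false, p4=true, p5=false}.
      branch 2.2 (add ~p2, p3):
        (~~~((p5 -> ~p4) | p4) <-> (~~p4 & p5)): β-rule — branch into ~~~((p5 -> ~p4) | p4), (~~p4 & p5)  //  ~~~~((p5 -> ~p4) | p4), ~(~~p4 & p5).
          branch 2.2.1 (add ~~~((p5 -> ~p4) | p4), (~~p4 & p5)):
            ~~~((p5 -> ~p4) | p4): drop double negation, giving ~((p5 -> ~p4) | p4).
            (~~p4 & p5): α-rule — add ~~p4, p5.
            ~((p5 -> ~p4) | p4): α-rule — add ~(p5 -> ~p4), ~p4.
            ~~p4: drop double negation, giving p4.
            × closes — contains both p4 and ~p4.
          branch 2.2.2 (add ~~~~((p5 -> ~p4) | p4), ~(~~p4 & p5)):
            ~~~~((p5 -> ~p4) | p4): drop double negation, giving ~~((p5 -> ~p4) | p4).
            ~(~~p4 & p5): β-rule — branch into ~~~p4  //  ~p5.
              branch 2.2.2.1 (add ~~~p4):
                ~~~p4: drop double negation, giving ~p4.
                ~~((p5 -> ~p4) | p4): β-rule — branch into (p5 -> ~p4)  //  p4.
                  branch 2.2.2.1.1 (add (p5 -> ~p4)):
                    (p5 -> ~p4): β-rule — branch into ~p5  //  ~p4.
                      branch 2.2.2.1.1.1 (add ~p5):
                        ○ open, literals {p2=false, p3=true, p4=false, p5=false}.
                      branch 2.2.2.1.1.2 (add ~p4):
                        ○ open, literals {p2=false, p3=true, p4=false}.
                  branch 2.2.2.1.2 (add p4):
                    × closes — contains both p4 and ~p4.
              branch 2.2.2.2 (add ~p5):
                ~~((p5 -> ~p4) | p4): β-rule — branch into (p5 -> ~p4)  //  p4.
                  branch 2.2.2.2.1 (add (p5 -> ~p4)):
                    (p5 -> ~p4): β-rule — branch into ~p5  //  ~p4.
                      branch 2.2.2.2.1.1 (add ~p5):
                        ○ open, literals {p2=false, p3=true, p5=false}.
                      branch 2.2.2.2.1.2 (add ~p4):
                        ○ open, literals {p2=false, p3=true, p4=false, p5=false}.
                  branch 2.2.2.2.2 (add p4):
                    ○ open, literals {p2=false, p3=true, p4=true, p5=false}.
10 branches closed, 12 open.
An open branch gives a countermodel: p2=true, p3=true, p4=true, p5=true (unmentioned atoms arbitrary); under it the original formula is false.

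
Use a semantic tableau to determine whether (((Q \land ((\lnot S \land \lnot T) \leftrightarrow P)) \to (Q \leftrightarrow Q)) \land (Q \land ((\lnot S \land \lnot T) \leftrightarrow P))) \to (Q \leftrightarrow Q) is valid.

Assume the negation and expand:
Initial set: {\lnot ((((Q \land ((\lnot S \land \lnot T) \leftrightarrow P)) \to (Q \leftrightarrow Q)) \land (Q \land ((\lnot S \land \lnot T) \leftrightarrow P))) \to (Q \leftrightarrow Q))}.
\lnot ((((Q \land ((\lnot S \land \lnot T) \leftrightarrow P)) \to (Q \leftrightarrow Q)) \land (Q \land ((\lnot S \land \lnot T) \leftrightarrow P))) \to (Q \leftrightarrow Q)): α-rule — add (((Q \land ((\lnot S \land \lnot T) \leftrightarrow P)) \to (Q \leftrightarrow Q)) \land (Q \land ((\lnot S \land \lnot T) \leftrightarrow P))), \lnot (Q \leftrightarrow Q).
(((Q \land ((\lnot S \land \lnot T) \leftrightarrow P)) \to (Q \leftrightarrow Q)) \land (Q \land ((\lnot S \land \lnot T) \leftrightarrow P))): α-rule — add ((Q \land ((\lnot S \land \lnot T) \leftrightarrow P)) \to (Q \leftrightarrow Q)), (Q \land ((\lnot S \land \lnot T) \leftrightarrow P)).
(Q \land ((\lnot S \land \lnot T) \leftrightarrow P)): α-rule — add Q, ((\lnot S \land \lnot T) \leftrightarrow P).
\lnot (Q \leftrightarrow Q): β-rule — branch into Q, \lnot Q  //  \lnot Q, Q.
  branch 1 (add Q, \lnot Q):
    × closes — contains both Q and \lnot Q.
  branch 2 (add \lnot Q, Q):
    × closes — contains both Q and \lnot Q.
All 2 branches close.
Every branch closed, so the negation is unsatisfiable and the formula is valid.

Valid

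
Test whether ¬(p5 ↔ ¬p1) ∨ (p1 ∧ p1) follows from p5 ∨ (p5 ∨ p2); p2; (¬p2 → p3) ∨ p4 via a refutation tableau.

No

Initial set: {T (p5 ∨ (p5 ∨ p2)); T p2; T ((¬p2 → p3) ∨ p4); F (¬(p5 ↔ ¬p1) ∨ (p1 ∧ p1))}.
F (¬(p5 ↔ ¬p1) ∨ (p1 ∧ p1)): α-rule — add F ¬(p5 ↔ ¬p1), F (p1 ∧ p1).
T (p5 ∨ (p5 ∨ p2)): β-rule — branch into T p5  //  T (p5 ∨ p2).
  branch 1 (add T p5):
    T ((¬p2 → p3) ∨ p4): β-rule — branch into T (¬p2 → p3)  //  T p4.
      branch 1.1 (add T (¬p2 → p3)):
        F ¬(p5 ↔ ¬p1): β-rule — branch into T p5, T ¬p1  //  F p5, F ¬p1.
          branch 1.1.1 (add T p5, T ¬p1):
            F (p1 ∧ p1): β-rule — branch into F p1  //  F p1.
              branch 1.1.1.1 (add F p1):
                T (¬p2 → p3): β-rule — branch into F ¬p2  //  T p3.
                  branch 1.1.1.1.1 (add F ¬p2):
                    ○ open, literals {p1=false, p2=true, p5=true}.
                  branch 1.1.1.1.2 (add T p3):
                    ○ open, literals {p1=false, p2=true, p3=true, p5=true}.
              branch 1.1.1.2 (add F p1):
                T (¬p2 → p3): β-rule — branch into F ¬p2  //  T p3.
                  branch 1.1.1.2.1 (add F ¬p2):
                    ○ open, literals {p1=false, p2=true, p5=true}.
                  branch 1.1.1.2.2 (add T p3):
                    ○ open, literals {p1=false, p2=true, p3=true, p5=true}.
          branch 1.1.2 (add F p5, F ¬p1):
            × closes — contains both p5 and ¬p5.
      branch 1.2 (add T p4):
        F ¬(p5 ↔ ¬p1): β-rule — branch into T p5, T ¬p1  //  F p5, F ¬p1.
          branch 1.2.1 (add T p5, T ¬p1):
            F (p1 ∧ p1): β-rule — branch into F p1  //  F p1.
              branch 1.2.1.1 (add F p1):
                ○ open, literals {p1=false, p2=true, p4=true, p5=true}.
              branch 1.2.1.2 (add F p1):
                ○ open, literals {p1=false, p2=true, p4=true, p5=true}.
          branch 1.2.2 (add F p5, F ¬p1):
            × closes — contains both p5 and ¬p5.
  branch 2 (add T (p5 ∨ p2)):
    T ((¬p2 → p3) ∨ p4): β-rule — branch into T (¬p2 → p3)  //  T p4.
      branch 2.1 (add T (¬p2 → p3)):
        F ¬(p5 ↔ ¬p1): β-rule — branch into T p5, T ¬p1  //  F p5, F ¬p1.
          branch 2.1.1 (add T p5, T ¬p1):
            F (p1 ∧ p1): β-rule — branch into F p1  //  F p1.
              branch 2.1.1.1 (add F p1):
                T (p5 ∨ p2): β-rule — branch into T p5  //  T p2.
                  branch 2.1.1.1.1 (add T p5):
                    T (¬p2 → p3): β-rule — branch into F ¬p2  //  T p3.
                      branch 2.1.1.1.1.1 (add F ¬p2):
                        ○ open, literals {p1=false, p2=true, p5=true}.
                      branch 2.1.1.1.1.2 (add T p3):
                        ○ open, literals {p1=false, p2=true, p3=true, p5=true}.
                  branch 2.1.1.1.2 (add T p2):
                    T (¬p2 → p3): β-rule — branch into F ¬p2  //  T p3.
                      branch 2.1.1.1.2.1 (add F ¬p2):
                        ○ open, literals {p1=false, p2=true, p5=true}.
                      branch 2.1.1.1.2.2 (add T p3):
                        ○ open, literals {p1=false, p2=true, p3=true, p5=true}.
              branch 2.1.1.2 (add F p1):
                T (p5 ∨ p2): β-rule — branch into T p5  //  T p2.
                  branch 2.1.1.2.1 (add T p5):
                    T (¬p2 → p3): β-rule — branch into F ¬p2  //  T p3.
                      branch 2.1.1.2.1.1 (add F ¬p2):
                        ○ open, literals {p1=false, p2=true, p5=true}.
                      branch 2.1.1.2.1.2 (add T p3):
                        ○ open, literals {p1=false, p2=true, p3=true, p5=true}.
                  branch 2.1.1.2.2 (add T p2):
                    T (¬p2 → p3): β-rule — branch into F ¬p2  //  T p3.
                      branch 2.1.1.2.2.1 (add F ¬p2):
                        ○ open, literals {p1=false, p2=true, p5=true}.
                      branch 2.1.1.2.2.2 (add T p3):
                        ○ open, literals {p1=false, p2=true, p3=true, p5=true}.
          branch 2.1.2 (add F p5, F ¬p1):
            F (p1 ∧ p1): β-rule — branch into F p1  //  F p1.
              branch 2.1.2.1 (add F p1):
                × closes — contains both p1 and ¬p1.
              branch 2.1.2.2 (add F p1):
                × closes — contains both p1 and ¬p1.
      branch 2.2 (add T p4):
        F ¬(p5 ↔ ¬p1): β-rule — branch into T p5, T ¬p1  //  F p5, F ¬p1.
          branch 2.2.1 (add T p5, T ¬p1):
            F (p1 ∧ p1): β-rule — branch into F p1  //  F p1.
              branch 2.2.1.1 (add F p1):
                T (p5 ∨ p2): β-rule — branch into T p5  //  T p2.
                  branch 2.2.1.1.1 (add T p5):
                    ○ open, literals {p1=false, p2=true, p4=true, p5=true}.
                  branch 2.2.1.1.2 (add T p2):
                    ○ open, literals {p1=false, p2=true, p4=true, p5=true}.
              branch 2.2.1.2 (add F p1):
                T (p5 ∨ p2): β-rule — branch into T p5  //  T p2.
                  branch 2.2.1.2.1 (add T p5):
                    ○ open, literals {p1=false, p2=true, p4=true, p5=true}.
                  branch 2.2.1.2.2 (add T p2):
                    ○ open, literals {p1=false, p2=true, p4=true, p5=true}.
          branch 2.2.2 (add F p5, F ¬p1):
            F (p1 ∧ p1): β-rule — branch into F p1  //  F p1.
              branch 2.2.2.1 (add F p1):
                × closes — contains both p1 and ¬p1.
              branch 2.2.2.2 (add F p1):
                × closes — contains both p1 and ¬p1.
6 branches closed, 18 open.
An open branch gives a countermodel: p1=false, p2=true, p5=true (unmentioned atoms arbitrary); the premises hold there but the conclusion fails.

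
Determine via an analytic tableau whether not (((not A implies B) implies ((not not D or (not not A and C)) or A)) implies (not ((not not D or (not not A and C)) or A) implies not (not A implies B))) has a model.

Unsatisfiable

Initial set: {not (((not A implies B) implies ((not not D or (not not A and C)) or A)) implies (not ((not not D or (not not A and C)) or A) implies not (not A implies B)))}.
not (((not A implies B) implies ((not not D or (not not A and C)) or A)) implies (not ((not not D or (not not A and C)) or A) implies not (not A implies B))): α-rule — add ((not A implies B) implies ((not not D or (not not A and C)) or A)), not (not ((not not D or (not not A and C)) or A) implies not (not A implies B)).
not (not ((not not D or (not not A and C)) or A) implies not (not A implies B)): α-rule — add not ((not not D or (not not A and C)) or A), not not (not A implies B).
not ((not not D or (not not A and C)) or A): α-rule — add not (not not D or (not not A and C)), not A.
not (not not D or (not not A and C)): α-rule — add not not not D, not (not not A and C).
not not not D: drop double negation, giving not D.
((not A implies B) implies ((not not D or (not not A and C)) or A)): β-rule — branch into not (not A implies B)  //  ((not not D or (not not A and C)) or A).
  branch 1 (add not (not A implies B)):
    not (not A implies B): α-rule — add not A, not B.
    not not (not A implies B): β-rule — branch into not not A  //  B.
      branch 1.1 (add not not A):
        × closes — contains both A and not A.
      branch 1.2 (add B):
        × closes — contains both B and not B.
  branch 2 (add ((not not D or (not not A and C)) or A)):
    not not (not A implies B): β-rule — branch into not not A  //  B.
      branch 2.1 (add not not A):
        × closes — contains both A and not A.
      branch 2.2 (add B):
        not (not not A and C): β-rule — branch into not not not A  //  not C.
          branch 2.2.1 (add not not not A):
            not not not A: drop double negation, giving not A.
            ((not not D or (not not A and C)) or A): β-rule — branch into (not not D or (not not A and C))  //  A.
              branch 2.2.1.1 (add (not not D or (not not A and C))):
                (not not D or (not not A and C)): β-rule — branch into not not D  //  (not not A and C).
                  branch 2.2.1.1.1 (add not not D):
                    not not D: drop double negation, giving D.
                    × closes — contains both D and not D.
                  branch 2.2.1.1.2 (add (not not A and C)):
                    (not not A and C): α-rule — add not not A, C.
                    not not A: drop double negation, giving A.
                    × closes — contains both A and not A.
              branch 2.2.1.2 (add A):
                × closes — contains both A and not A.
          branch 2.2.2 (add not C):
            ((not not D or (not not A and C)) or A): β-rule — branch into (not not D or (not not A and C))  //  A.
              branch 2.2.2.1 (add (not not D or (not not A and C))):
                (not not D or (not not A and C)): β-rule — branch into not not D  //  (not not A and C).
                  branch 2.2.2.1.1 (add not not D):
                    not not D: drop double negation, giving D.
                    × closes — contains both D and not D.
                  branch 2.2.2.1.2 (add (not not A and C)):
                    (not not A and C): α-rule — add not not A, C.
                    × closes — contains both C and not C.
              branch 2.2.2.2 (add A):
                × closes — contains both A and not A.
All 9 branches close.
Every branch closed; the formula is unsatisfiable.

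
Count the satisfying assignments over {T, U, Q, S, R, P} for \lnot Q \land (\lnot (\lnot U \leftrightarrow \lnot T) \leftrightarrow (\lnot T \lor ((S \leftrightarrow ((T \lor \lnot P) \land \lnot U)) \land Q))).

16

Initial set: {(\lnot Q \land (\lnot (\lnot U \leftrightarrow \lnot T) \leftrightarrow (\lnot T \lor ((S \leftrightarrow ((T \lor \lnot P) \land \lnot U)) \land Q))))}.
(\lnot Q \land (\lnot (\lnot U \leftrightarrow \lnot T) \leftrightarrow (\lnot T \lor ((S \leftrightarrow ((T \lor \lnot P) \land \lnot U)) \land Q)))): α-rule — add \lnot Q, (\lnot (\lnot U \leftrightarrow \lnot T) \leftrightarrow (\lnot T \lor ((S \leftrightarrow ((T \lor \lnot P) \land \lnot U)) \land Q))).
(\lnot (\lnot U \leftrightarrow \lnot T) \leftrightarrow (\lnot T \lor ((S \leftrightarrow ((T \lor \lnot P) \land \lnot U)) \land Q))): β-rule — branch into \lnot (\lnot U \leftrightarrow \lnot T), (\lnot T \lor ((S \leftrightarrow ((T \lor \lnot P) \land \lnot U)) \land Q))  //  \lnot \lnot (\lnot U \leftrightarrow \lnot T), \lnot (\lnot T \lor ((S \leftrightarrow ((T \lor \lnot P) \land \lnot U)) \land Q)).
  branch 1 (add \lnot (\lnot U \leftrightarrow \lnot T), (\lnot T \lor ((S \leftrightarrow ((T \lor \lnot P) \land \lnot U)) \land Q))):
    \lnot (\lnot U \leftrightarrow \lnot T): β-rule — branch into \lnot U, \lnot \lnot T  //  \lnot \lnot U, \lnot T.
      branch 1.1 (add \lnot U, \lnot \lnot T):
        (\lnot T \lor ((S \leftrightarrow ((T \lor \lnot P) \land \lnot U)) \land Q)): β-rule — branch into \lnot T  //  ((S \leftrightarrow ((T \lor \lnot P) \land \lnot U)) \land Q).
          branch 1.1.1 (add \lnot T):
            × closes — contains both T and \lnot T.
          branch 1.1.2 (add ((S \leftrightarrow ((T \lor \lnot P) \land \lnot U)) \land Q)):
            ((S \leftrightarrow ((T \lor \lnot P) \land \lnot U)) \land Q): α-rule — add (S \leftrightarrow ((T \lor \lnot P) \land \lnot U)), Q.
            × closes — contains both Q and \lnot Q.
      branch 1.2 (add \lnot \lnot U, \lnot T):
        (\lnot T \lor ((S \leftrightarrow ((T \lor \lnot P) \land \lnot U)) \land Q)): β-rule — branch into \lnot T  //  ((S \leftrightarrow ((T \lor \lnot P) \land \lnot U)) \land Q).
          branch 1.2.1 (add \lnot T):
            ○ open, literals {Q=F, T=F, U=T}.
          branch 1.2.2 (add ((S \leftrightarrow ((T \lor \lnot P) \land \lnot U)) \land Q)):
            ((S \leftrightarrow ((T \lor \lnot P) \land \lnot U)) \land Q): α-rule — add (S \leftrightarrow ((T \lor \lnot P) \land \lnot U)), Q.
            × closes — contains both Q and \lnot Q.
  branch 2 (add \lnot \lnot (\lnot U \leftrightarrow \lnot T), \lnot (\lnot T \lor ((S \leftrightarrow ((T \lor \lnot P) \land \lnot U)) \land Q))):
    \lnot (\lnot T \lor ((S \leftrightarrow ((T \lor \lnot P) \land \lnot U)) \land Q)): α-rule — add \lnot \lnot T, \lnot ((S \leftrightarrow ((T \lor \lnot P) \land \lnot U)) \land Q).
    \lnot \lnot (\lnot U \leftrightarrow \lnot T): β-rule — branch into \lnot U, \lnot T  //  \lnot \lnot U, \lnot \lnot T.
      branch 2.1 (add \lnot U, \lnot T):
        × closes — contains both T and \lnot T.
      branch 2.2 (add \lnot \lnot U, \lnot \lnot T):
        \lnot ((S \leftrightarrow ((T \lor \lnot P) \land \lnot U)) \land Q): β-rule — branch into \lnot (S \leftrightarrow ((T \lor \lnot P) \land \lnot U))  //  \lnot Q.
          branch 2.2.1 (add \lnot (S \leftrightarrow ((T \lor \lnot P) \land \lnot U))):
            \lnot (S \leftrightarrow ((T \lor \lnot P) \land \lnot U)): β-rule — branch into S, \lnot ((T \lor \lnot P) \land \lnot U)  //  \lnot S, ((T \lor \lnot P) \land \lnot U).
              branch 2.2.1.1 (add S, \lnot ((T \lor \lnot P) \land \lnot U)):
                \lnot ((T \lor \lnot P) \land \lnot U): β-rule — branch into \lnot (T \lor \lnot P)  //  \lnot \lnot U.
                  branch 2.2.1.1.1 (add \lnot (T \lor \lnot P)):
                    \lnot (T \lor \lnot P): α-rule — add \lnot T, \lnot \lnot P.
                    × closes — contains both T and \lnot T.
                  branch 2.2.1.1.2 (add \lnot \lnot U):
                    ○ open, literals {Q=F, S=T, T=T, U=T}.
              branch 2.2.1.2 (add \lnot S, ((T \lor \lnot P) \land \lnot U)):
                ((T \lor \lnot P) \land \lnot U): α-rule — add (T \lor \lnot P), \lnot U.
                × closes — contains both U and \lnot U.
          branch 2.2.2 (add \lnot Q):
            ○ open, literals {Q=F, T=T, U=T}.
6 branches closed, 3 open.
Each open branch fixes some atoms; the unmentioned ones are free. Counting distinct full assignments: branch {Q=F, T=F, U=T} (S, R, P) contributes 8 new; branch {Q=F, S=T, T=T, U=T} (R, P) contributes 4 new; branch {Q=F, T=T, U=T} (S, R, P) contributes 4 new. Total: 16.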